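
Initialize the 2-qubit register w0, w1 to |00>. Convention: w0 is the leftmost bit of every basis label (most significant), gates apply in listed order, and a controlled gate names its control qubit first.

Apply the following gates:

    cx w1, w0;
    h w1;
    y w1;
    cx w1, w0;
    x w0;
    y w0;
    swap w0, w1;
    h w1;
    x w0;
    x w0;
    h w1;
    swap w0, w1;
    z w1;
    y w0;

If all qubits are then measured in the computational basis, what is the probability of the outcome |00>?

A full measurement returns |00> with probability 0. Key observation: the block from step 7 through step 12 cancels to the identity and can be dropped.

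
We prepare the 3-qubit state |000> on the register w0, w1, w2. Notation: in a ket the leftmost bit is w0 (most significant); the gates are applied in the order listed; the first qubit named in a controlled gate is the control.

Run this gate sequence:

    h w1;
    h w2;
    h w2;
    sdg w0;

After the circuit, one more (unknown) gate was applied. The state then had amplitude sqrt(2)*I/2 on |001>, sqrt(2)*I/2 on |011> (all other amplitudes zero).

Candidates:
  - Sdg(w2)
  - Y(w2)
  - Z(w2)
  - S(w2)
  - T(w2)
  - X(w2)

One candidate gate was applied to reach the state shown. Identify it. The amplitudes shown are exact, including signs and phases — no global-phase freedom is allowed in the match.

It was Y(w2) that produced the state shown. Key observation: the block from step 2 through step 3 cancels to the identity and can be dropped.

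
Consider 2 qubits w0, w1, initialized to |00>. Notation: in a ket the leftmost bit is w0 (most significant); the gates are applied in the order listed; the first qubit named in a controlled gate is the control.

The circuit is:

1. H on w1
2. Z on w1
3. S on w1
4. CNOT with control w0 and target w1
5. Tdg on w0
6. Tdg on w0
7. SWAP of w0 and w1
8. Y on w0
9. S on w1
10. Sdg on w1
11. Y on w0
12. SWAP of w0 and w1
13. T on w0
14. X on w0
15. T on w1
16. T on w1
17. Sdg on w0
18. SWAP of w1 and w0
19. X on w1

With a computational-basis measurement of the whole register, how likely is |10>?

The probability of measuring |10> is 1/2. Key observation: the block from step 6 through step 13 cancels to the identity and can be dropped.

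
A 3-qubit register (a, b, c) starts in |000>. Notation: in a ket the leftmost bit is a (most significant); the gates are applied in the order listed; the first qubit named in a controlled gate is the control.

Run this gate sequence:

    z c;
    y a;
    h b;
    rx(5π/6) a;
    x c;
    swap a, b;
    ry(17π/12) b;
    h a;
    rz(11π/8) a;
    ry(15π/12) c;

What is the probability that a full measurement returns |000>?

The probability of measuring |000> is sqrt(2)/32 + sqrt(3)/32 + sqrt(6)/32 + 5/32.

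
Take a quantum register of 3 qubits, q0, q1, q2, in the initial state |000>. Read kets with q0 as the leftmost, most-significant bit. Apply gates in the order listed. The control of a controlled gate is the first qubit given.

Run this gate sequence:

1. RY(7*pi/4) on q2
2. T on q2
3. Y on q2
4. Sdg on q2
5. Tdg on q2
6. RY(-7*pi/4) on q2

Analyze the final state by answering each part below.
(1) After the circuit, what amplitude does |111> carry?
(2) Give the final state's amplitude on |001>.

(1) The amplitude on |111> is 0.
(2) The final state's coefficient on |001> equals -sqrt(2)*exp(3*I*pi/4)/2.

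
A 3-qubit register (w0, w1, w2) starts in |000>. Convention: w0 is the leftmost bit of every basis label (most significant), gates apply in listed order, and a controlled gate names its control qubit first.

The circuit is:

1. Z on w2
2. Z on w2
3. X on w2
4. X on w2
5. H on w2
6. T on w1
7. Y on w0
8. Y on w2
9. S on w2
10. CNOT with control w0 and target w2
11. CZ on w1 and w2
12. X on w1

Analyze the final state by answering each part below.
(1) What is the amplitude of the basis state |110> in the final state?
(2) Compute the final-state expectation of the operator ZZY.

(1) The final state's coefficient on |110> equals -sqrt(2)*I/2.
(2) The observable ZZY averages to 1.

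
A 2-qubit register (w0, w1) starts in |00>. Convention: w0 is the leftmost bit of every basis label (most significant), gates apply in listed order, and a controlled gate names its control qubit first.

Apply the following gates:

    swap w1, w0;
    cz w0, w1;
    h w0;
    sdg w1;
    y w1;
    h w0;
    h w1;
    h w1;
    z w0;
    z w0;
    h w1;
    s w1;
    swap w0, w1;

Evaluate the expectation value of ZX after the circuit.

In the final state, ZX has expectation 0. Key observation: gates 8-11 undo each other exactly, leaving only the rest of the circuit to track.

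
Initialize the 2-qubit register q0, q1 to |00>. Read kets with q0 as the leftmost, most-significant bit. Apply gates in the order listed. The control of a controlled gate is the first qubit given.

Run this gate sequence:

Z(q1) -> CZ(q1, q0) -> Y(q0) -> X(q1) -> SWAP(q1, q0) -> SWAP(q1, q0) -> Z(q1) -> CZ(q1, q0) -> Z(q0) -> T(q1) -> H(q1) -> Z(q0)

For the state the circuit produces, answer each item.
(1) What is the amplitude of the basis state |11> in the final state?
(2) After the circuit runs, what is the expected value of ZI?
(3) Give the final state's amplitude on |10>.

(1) The amplitude on |11> is -sqrt(2)*exp(3*I*pi/4)/2.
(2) The expectation value of ZI is -1.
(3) The final state's coefficient on |10> equals sqrt(2)*exp(3*I*pi/4)/2.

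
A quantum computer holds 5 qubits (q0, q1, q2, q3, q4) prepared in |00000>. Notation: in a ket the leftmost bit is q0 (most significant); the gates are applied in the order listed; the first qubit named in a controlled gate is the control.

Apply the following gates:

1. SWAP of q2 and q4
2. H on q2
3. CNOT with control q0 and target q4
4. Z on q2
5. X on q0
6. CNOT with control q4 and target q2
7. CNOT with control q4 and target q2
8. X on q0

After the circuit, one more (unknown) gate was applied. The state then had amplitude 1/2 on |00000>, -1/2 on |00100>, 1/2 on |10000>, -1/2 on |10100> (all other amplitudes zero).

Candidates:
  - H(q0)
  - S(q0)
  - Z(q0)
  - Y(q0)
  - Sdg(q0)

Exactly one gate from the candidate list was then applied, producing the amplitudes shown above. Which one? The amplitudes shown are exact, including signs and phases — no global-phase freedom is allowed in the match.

It was H(q0) that produced the state shown. Key observation: steps 5-8 multiply out to the identity, so the circuit reduces to the remaining gates.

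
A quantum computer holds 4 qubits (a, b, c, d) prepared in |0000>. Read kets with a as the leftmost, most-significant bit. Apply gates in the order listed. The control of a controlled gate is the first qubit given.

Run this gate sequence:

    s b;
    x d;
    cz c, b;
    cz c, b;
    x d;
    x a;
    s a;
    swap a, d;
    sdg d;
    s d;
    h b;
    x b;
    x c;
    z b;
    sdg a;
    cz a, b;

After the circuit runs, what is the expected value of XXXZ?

The observable XXXZ averages to 0. Key observation: the block from step 3 through step 4 cancels to the identity and can be dropped.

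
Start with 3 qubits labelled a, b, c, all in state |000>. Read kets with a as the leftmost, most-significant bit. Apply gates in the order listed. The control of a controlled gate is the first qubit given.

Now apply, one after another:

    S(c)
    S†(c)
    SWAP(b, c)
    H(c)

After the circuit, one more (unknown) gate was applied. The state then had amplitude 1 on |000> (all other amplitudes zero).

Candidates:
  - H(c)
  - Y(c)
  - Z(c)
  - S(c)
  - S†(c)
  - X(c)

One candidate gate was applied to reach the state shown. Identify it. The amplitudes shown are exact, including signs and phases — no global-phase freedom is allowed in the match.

The applied gate was H(c). Key observation: gates 1-2 undo each other exactly, leaving only the rest of the circuit to track.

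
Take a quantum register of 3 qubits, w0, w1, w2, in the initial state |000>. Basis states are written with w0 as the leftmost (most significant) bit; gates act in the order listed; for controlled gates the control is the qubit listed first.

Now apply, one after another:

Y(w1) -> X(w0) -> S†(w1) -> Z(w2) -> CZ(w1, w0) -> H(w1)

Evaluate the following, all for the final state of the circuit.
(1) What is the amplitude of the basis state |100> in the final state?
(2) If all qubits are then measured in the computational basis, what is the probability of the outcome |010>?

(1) |100> carries amplitude -sqrt(2)/2 in the final state.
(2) The probability of measuring |010> is 0.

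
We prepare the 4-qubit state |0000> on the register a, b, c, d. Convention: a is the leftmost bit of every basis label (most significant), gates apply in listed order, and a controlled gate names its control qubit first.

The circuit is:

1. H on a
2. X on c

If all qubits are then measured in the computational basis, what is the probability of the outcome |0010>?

A full measurement returns |0010> with probability 1/2.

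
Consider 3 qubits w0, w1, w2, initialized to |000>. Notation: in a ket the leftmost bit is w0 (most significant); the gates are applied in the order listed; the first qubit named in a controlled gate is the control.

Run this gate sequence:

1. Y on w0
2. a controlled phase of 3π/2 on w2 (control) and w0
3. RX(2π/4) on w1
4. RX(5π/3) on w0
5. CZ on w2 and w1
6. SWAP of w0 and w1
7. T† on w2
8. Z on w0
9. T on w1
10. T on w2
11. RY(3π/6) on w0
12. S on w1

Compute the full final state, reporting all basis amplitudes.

The final amplitudes are 1/4 - I/4 on |000>, 0 on |001>, sqrt(6)/4 on |010>, 0 on |011>, 1/4 + I/4 on |100>, 0 on |101>, sqrt(3)*(1 + I)*exp(I*pi/4)/4 on |110>, 0 on |111>.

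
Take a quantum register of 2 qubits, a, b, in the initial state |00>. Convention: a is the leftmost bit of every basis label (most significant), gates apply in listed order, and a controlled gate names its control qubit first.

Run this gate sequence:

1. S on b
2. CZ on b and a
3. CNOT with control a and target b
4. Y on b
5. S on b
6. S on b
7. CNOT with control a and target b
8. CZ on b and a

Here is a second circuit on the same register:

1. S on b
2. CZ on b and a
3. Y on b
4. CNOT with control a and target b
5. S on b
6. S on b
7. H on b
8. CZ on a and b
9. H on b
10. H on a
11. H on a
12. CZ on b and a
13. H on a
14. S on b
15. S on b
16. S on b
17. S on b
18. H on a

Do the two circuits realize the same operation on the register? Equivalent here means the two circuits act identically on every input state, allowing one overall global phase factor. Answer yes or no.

No: there is an input state on which the two circuits produce genuinely different outputs (not merely differing by a phase).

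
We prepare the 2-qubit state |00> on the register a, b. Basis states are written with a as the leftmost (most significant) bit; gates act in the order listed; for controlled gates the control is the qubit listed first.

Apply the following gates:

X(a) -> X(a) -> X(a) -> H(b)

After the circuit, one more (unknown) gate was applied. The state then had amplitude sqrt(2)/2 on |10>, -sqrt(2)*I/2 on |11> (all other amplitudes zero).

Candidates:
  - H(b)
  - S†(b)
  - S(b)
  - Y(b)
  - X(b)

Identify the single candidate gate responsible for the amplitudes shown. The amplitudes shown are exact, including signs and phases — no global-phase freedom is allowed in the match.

The applied gate was S†(b). Key observation: gates 2-3 undo each other exactly, leaving only the rest of the circuit to track.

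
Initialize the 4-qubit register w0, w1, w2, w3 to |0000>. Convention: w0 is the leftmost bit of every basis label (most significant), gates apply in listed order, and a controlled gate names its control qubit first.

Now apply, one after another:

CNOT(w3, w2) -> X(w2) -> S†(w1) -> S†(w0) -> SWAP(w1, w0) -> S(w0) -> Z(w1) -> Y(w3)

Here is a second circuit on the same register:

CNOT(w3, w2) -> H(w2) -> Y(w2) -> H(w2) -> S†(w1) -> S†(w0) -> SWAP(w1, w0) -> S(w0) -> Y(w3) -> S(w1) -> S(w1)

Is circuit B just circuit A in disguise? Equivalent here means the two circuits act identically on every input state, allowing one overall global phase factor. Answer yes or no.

No — the two circuits implement different unitaries, even allowing a global phase.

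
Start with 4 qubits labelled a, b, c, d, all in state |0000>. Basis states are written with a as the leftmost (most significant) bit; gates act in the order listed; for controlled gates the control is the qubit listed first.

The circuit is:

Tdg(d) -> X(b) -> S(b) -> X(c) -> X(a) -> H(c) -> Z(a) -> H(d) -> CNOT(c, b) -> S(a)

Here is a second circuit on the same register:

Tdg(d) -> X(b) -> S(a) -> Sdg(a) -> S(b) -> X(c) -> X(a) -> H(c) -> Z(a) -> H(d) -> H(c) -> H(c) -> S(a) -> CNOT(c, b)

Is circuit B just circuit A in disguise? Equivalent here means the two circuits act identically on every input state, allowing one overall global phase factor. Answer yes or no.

Yes, they are equivalent — the unitaries differ by at most a global phase.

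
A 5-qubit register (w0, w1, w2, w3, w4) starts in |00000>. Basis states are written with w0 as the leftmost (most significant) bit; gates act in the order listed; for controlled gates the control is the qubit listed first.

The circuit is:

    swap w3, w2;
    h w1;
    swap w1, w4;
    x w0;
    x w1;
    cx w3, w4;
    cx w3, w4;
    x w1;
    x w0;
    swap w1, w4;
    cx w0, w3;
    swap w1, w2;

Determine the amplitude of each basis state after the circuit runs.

The resulting statevector has amplitude sqrt(2)/2 on |00000>, sqrt(2)/2 on |00100>, and 0 on every other basis state.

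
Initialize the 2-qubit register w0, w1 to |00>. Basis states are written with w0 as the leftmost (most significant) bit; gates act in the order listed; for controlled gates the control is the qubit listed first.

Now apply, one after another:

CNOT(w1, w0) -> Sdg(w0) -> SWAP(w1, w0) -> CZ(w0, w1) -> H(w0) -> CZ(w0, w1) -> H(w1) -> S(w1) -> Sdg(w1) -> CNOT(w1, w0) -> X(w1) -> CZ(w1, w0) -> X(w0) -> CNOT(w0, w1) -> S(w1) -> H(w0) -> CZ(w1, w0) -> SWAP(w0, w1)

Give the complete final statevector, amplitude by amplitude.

The resulting statevector has amplitude sqrt(2)/2 on |00>, 0 on |01>, 0 on |10>, sqrt(2)*I/2 on |11>.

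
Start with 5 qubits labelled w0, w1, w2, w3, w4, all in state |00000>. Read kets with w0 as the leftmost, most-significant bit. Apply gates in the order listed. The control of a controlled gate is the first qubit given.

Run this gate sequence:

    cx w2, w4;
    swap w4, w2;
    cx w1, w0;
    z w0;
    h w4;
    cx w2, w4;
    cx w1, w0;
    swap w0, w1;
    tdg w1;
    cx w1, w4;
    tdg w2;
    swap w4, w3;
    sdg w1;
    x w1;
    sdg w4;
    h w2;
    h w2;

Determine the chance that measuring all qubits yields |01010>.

Outcome |01010> occurs with probability 1/2.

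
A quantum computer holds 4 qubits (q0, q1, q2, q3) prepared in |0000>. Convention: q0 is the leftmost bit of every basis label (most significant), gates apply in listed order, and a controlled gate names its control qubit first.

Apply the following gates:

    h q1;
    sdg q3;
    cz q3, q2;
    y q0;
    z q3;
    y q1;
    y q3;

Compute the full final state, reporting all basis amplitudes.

The resulting statevector has amplitude sqrt(2)*I/2 on |1001>, -sqrt(2)*I/2 on |1101>, and 0 on every other basis state.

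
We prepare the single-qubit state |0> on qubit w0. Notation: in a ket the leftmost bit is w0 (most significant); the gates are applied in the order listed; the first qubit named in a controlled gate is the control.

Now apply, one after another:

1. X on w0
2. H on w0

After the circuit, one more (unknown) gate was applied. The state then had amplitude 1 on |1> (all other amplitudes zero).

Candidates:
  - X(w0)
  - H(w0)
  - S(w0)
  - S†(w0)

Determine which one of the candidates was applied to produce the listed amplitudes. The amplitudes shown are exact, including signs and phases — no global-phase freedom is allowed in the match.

It was H(w0) that produced the state shown.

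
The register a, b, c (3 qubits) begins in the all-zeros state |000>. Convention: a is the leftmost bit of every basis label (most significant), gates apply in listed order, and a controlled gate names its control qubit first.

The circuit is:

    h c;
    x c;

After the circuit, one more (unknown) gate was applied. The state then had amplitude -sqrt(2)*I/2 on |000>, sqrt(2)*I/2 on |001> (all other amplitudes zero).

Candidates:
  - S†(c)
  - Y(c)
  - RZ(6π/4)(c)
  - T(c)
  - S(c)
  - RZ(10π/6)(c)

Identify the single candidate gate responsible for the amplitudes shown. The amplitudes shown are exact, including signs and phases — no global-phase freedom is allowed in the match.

The unique candidate consistent with the amplitudes is Y(c).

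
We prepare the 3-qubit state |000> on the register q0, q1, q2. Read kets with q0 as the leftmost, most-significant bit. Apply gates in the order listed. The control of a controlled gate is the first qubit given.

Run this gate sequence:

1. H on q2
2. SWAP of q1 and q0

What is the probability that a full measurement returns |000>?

The probability of measuring |000> is 1/2.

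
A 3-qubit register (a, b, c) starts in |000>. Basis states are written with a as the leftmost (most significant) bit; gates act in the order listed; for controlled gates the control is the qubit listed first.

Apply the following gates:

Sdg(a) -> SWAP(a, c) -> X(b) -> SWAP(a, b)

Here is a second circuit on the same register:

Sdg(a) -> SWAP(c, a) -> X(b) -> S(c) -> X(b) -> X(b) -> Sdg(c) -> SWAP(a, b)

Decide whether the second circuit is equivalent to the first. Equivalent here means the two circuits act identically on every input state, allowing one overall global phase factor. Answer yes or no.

Yes: on every input state the two circuits agree up to one overall phase factor.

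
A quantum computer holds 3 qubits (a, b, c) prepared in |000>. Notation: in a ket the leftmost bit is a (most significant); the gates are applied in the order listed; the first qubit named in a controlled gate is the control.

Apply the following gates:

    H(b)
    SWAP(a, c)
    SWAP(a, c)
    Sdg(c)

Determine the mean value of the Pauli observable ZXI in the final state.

The observable ZXI averages to 1. Key observation: the block from step 2 through step 3 cancels to the identity and can be dropped.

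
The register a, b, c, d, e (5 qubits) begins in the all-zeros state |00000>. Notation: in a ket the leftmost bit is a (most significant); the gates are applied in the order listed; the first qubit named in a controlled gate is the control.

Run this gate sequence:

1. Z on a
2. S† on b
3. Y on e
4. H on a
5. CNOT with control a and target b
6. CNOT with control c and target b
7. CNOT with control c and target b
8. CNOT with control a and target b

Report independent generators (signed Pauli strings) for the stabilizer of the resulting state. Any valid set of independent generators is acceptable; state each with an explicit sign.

One valid set of independent stabilizer generators is +XIIII, +IZIII, +IIZII, +IIIZI, -IIIIZ (any independent generating set of the same group is equally correct). Key observation: gates 5-8 undo each other exactly, leaving only the rest of the circuit to track.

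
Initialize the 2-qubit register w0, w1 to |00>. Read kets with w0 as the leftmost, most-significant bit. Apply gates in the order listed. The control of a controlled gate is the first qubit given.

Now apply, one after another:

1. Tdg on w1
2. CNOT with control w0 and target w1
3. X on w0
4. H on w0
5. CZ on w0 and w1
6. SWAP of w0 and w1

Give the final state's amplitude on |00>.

The final state's coefficient on |00> equals sqrt(2)/2.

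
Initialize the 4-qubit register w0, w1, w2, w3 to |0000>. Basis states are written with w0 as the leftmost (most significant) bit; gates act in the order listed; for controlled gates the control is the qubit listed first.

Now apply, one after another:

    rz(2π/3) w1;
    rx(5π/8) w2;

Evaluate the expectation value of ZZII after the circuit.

The observable ZZII averages to 1.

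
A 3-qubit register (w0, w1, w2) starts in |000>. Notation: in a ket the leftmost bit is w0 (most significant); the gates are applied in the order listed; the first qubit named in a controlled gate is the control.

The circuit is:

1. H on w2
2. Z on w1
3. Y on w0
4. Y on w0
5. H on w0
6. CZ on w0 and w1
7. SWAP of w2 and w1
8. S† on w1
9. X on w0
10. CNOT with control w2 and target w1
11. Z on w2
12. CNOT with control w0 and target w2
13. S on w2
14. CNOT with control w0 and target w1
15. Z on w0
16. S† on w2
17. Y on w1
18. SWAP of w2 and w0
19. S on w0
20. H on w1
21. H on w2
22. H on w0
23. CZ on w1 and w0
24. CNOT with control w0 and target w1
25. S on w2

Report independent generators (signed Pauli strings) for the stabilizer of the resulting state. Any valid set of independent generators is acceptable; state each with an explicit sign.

The stabilizer group can be generated by -YII, +IXZ, +IZX, among other valid generating sets.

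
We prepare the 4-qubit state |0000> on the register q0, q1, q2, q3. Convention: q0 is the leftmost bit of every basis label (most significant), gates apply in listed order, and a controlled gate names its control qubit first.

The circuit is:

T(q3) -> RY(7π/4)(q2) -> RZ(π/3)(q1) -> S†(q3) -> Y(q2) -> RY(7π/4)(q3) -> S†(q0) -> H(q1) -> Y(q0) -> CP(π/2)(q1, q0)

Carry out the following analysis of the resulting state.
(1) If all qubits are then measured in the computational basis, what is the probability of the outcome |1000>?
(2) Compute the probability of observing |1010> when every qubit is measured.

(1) A full measurement returns |1000> with probability 1/16.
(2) A full measurement returns |1010> with probability sqrt(2)/8 + 3/16.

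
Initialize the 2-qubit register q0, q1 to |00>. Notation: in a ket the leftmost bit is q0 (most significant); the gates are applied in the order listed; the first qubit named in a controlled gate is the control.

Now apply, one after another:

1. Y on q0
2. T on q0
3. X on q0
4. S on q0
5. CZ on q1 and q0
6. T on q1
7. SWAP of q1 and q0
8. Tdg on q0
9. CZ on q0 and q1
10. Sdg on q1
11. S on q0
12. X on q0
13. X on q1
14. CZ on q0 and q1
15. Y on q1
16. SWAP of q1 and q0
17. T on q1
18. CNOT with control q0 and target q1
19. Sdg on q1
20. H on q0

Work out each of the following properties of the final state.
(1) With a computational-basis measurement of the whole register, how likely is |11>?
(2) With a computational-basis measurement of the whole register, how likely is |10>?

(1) The probability of measuring |11> is 1/2.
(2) A full measurement returns |10> with probability 0.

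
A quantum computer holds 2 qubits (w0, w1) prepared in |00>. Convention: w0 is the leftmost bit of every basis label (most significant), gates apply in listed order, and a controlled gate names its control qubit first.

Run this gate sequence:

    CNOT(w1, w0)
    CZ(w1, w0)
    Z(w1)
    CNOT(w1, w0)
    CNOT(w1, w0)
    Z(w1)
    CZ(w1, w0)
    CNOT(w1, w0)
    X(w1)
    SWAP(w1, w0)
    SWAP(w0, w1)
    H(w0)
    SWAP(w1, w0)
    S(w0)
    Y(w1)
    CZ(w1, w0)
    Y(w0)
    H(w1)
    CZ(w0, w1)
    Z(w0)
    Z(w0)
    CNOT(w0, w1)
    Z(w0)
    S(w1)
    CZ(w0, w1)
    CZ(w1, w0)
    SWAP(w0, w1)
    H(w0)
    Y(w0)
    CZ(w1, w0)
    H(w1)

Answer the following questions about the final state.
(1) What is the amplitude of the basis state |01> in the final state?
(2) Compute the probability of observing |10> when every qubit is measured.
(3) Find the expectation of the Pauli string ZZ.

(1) The amplitude on |01> is -1/2. Key observation: steps 1-8 multiply out to the identity, so the circuit reduces to the remaining gates.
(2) A full measurement returns |10> with probability 1/4.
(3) In the final state, ZZ has expectation 0.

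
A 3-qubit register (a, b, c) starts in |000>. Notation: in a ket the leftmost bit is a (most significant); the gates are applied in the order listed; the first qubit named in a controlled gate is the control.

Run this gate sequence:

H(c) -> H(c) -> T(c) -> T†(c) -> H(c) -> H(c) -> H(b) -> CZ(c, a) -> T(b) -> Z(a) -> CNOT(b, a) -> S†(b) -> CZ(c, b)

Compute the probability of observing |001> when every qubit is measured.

The probability of measuring |001> is 0. Key observation: steps 1-6 multiply out to the identity, so the circuit reduces to the remaining gates.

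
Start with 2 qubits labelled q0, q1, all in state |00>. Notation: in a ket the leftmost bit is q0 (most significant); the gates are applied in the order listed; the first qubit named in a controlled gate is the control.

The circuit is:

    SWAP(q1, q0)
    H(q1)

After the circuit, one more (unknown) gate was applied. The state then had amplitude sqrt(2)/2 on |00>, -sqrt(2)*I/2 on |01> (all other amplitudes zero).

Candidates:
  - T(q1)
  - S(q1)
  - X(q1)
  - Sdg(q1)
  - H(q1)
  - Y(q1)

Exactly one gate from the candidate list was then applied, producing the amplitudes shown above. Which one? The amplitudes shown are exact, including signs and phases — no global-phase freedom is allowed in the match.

It was Sdg(q1) that produced the state shown.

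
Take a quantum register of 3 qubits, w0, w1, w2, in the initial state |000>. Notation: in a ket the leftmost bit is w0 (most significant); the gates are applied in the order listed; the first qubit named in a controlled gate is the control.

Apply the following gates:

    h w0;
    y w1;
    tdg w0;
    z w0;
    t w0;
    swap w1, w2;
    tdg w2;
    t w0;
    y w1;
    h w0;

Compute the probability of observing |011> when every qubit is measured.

A full measurement returns |011> with probability 1/2 - sqrt(2)/4.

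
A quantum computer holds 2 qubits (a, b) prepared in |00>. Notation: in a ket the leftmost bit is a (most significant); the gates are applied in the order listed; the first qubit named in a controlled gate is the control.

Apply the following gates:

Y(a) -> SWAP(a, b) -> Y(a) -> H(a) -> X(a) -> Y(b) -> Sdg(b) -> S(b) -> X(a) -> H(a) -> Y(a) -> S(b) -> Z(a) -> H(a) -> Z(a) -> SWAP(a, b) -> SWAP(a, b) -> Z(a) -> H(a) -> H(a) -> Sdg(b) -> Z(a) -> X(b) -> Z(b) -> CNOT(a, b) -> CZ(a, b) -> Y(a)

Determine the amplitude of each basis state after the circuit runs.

The final amplitudes are -sqrt(2)*I/2 on |00>, 0 on |01>, 0 on |10>, -sqrt(2)*I/2 on |11>.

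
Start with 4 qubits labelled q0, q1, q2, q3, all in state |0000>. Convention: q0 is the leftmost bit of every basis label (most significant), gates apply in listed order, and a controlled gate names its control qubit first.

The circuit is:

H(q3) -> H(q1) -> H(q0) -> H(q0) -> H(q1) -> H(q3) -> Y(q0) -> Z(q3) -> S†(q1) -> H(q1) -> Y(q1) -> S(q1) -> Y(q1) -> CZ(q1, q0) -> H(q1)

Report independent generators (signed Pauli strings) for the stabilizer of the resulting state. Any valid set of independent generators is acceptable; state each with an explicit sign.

One valid set of independent stabilizer generators is -IYII, -ZIII, +IIZI, +IIIZ (any independent generating set of the same group is equally correct). Key observation: the block from step 1 through step 6 cancels to the identity and can be dropped.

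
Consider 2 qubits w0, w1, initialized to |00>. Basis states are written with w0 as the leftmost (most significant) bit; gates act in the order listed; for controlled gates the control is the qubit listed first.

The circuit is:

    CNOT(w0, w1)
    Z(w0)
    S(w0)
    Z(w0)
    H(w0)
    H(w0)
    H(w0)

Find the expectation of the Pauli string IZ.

In the final state, IZ has expectation 1. Key observation: gates 6-7 undo each other exactly, leaving only the rest of the circuit to track.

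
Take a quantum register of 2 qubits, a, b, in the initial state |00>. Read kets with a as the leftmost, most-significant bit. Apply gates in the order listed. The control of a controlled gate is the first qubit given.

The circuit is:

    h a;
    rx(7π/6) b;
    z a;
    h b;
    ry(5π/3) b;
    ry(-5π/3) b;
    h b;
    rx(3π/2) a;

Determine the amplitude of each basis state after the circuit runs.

The final amplitudes are (1 - I)*(-sqrt(2) + sqrt(6))/8 on |00>, I*(1 - I)*(sqrt(2) + sqrt(6))/8 on |01>, (1 - I)*(-sqrt(6) + sqrt(2))/8 on |10>, -I*(1 - I)*(sqrt(2) + sqrt(6))/8 on |11>. Key observation: gates 4-7 undo each other exactly, leaving only the rest of the circuit to track.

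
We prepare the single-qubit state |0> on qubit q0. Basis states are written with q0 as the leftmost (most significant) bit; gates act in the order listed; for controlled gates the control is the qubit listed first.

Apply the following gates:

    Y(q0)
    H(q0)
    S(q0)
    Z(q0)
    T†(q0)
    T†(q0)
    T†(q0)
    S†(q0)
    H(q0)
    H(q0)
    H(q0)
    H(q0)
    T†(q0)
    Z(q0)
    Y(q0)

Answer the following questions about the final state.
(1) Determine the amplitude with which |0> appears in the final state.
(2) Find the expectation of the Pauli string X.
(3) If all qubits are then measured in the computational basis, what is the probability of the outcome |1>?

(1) |0> carries amplitude sqrt(2)/2 in the final state. Key observation: steps 9-12 multiply out to the identity, so the circuit reduces to the remaining gates.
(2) The observable X averages to -1.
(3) A full measurement returns |1> with probability 1/2.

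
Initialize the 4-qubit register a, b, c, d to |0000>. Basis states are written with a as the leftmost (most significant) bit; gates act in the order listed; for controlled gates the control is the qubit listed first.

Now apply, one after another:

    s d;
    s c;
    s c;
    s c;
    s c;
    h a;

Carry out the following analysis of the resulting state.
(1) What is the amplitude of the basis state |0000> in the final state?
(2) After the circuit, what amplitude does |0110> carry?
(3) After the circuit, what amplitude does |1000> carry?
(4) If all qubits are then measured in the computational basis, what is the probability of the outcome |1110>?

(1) The final state's coefficient on |0000> equals sqrt(2)/2. Key observation: steps 2-5 multiply out to the identity, so the circuit reduces to the remaining gates.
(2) The amplitude on |0110> is 0.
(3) The amplitude on |1000> is sqrt(2)/2.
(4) The probability of measuring |1110> is 0.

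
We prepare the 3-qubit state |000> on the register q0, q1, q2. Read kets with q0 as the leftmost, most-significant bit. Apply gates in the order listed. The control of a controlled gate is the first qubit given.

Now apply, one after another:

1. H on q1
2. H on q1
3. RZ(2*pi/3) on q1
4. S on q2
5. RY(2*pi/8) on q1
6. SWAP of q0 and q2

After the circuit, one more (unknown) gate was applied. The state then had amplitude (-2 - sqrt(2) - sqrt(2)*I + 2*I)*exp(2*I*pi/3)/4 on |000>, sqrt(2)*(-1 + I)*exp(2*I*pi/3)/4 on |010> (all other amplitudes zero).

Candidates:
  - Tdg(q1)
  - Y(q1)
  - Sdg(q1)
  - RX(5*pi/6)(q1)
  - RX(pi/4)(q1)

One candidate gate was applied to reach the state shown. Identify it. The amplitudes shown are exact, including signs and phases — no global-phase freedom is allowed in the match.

The applied gate was RX(pi/4)(q1).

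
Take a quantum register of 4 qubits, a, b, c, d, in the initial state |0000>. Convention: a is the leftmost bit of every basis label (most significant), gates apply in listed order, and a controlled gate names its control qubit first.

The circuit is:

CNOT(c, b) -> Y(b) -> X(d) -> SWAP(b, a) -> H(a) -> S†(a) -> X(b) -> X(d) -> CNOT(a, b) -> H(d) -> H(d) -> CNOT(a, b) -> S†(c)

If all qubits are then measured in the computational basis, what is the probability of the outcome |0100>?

A full measurement returns |0100> with probability 1/2.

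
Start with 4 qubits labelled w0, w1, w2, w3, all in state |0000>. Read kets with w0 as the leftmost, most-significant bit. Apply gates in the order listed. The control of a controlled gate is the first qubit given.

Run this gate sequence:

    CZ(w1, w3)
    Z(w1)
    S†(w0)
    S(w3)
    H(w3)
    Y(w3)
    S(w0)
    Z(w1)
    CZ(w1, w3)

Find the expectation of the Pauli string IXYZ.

In the final state, IXYZ has expectation 0.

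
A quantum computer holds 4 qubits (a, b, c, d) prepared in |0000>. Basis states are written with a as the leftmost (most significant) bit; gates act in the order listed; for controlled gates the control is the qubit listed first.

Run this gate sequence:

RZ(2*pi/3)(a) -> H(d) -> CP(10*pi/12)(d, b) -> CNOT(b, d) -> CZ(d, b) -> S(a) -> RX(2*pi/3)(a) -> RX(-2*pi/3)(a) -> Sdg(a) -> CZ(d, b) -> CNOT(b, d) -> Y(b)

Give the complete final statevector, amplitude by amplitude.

After the circuit, the state carries amplitude sqrt(2)*exp(I*pi/6)/2 on |0100>, sqrt(2)*exp(I*pi/6)/2 on |0101>, and 0 on every other basis state. Key observation: the block from step 4 through step 11 cancels to the identity and can be dropped.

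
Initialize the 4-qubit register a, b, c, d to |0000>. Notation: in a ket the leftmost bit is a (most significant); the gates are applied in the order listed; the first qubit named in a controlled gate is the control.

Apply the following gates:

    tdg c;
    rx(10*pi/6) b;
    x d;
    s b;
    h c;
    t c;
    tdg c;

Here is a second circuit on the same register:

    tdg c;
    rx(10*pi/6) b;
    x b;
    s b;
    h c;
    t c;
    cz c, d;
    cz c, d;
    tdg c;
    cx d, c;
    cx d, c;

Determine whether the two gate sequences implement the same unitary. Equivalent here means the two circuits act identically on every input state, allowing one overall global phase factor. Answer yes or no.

No: there is an input state on which the two circuits produce genuinely different outputs (not merely differing by a phase).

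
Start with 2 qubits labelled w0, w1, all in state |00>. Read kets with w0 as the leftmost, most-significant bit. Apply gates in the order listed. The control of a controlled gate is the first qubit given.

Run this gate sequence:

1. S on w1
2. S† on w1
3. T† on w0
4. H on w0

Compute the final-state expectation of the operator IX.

In the final state, IX has expectation 0. Key observation: gates 1-2 undo each other exactly, leaving only the rest of the circuit to track.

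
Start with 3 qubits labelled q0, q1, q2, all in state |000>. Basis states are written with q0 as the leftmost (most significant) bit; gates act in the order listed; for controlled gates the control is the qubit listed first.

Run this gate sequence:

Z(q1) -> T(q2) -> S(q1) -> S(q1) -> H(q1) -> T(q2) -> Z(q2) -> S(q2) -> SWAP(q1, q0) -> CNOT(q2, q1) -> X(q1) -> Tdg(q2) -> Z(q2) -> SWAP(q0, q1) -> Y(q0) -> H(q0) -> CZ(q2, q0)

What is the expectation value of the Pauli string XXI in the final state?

In the final state, XXI has expectation 1.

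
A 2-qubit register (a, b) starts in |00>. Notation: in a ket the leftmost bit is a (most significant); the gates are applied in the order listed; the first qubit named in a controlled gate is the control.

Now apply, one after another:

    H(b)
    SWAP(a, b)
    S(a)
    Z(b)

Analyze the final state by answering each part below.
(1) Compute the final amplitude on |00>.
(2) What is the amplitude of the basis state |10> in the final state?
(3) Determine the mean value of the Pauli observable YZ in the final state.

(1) |00> carries amplitude sqrt(2)/2 in the final state.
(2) The amplitude on |10> is sqrt(2)*I/2.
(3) The observable YZ averages to 1.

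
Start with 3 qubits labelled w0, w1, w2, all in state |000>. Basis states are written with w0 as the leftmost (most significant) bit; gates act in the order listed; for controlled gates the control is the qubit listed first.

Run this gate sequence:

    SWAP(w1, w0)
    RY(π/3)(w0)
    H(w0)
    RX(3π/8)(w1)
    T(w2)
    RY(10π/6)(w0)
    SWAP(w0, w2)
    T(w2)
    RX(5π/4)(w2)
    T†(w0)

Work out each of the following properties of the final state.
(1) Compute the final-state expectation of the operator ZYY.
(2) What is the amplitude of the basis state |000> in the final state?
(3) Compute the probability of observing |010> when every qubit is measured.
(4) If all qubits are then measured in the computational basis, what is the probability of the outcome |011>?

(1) The observable ZYY averages to -2*sqrt(3)*sqrt(1/2 - sqrt(2)/4)*sqrt(sqrt(2)/4 + 1/2)*sin(3*pi/16)*cos(3*pi/16) - sqrt(2)*I*exp(-I*pi/4)*sin(3*pi/16)*cos(3*pi/16)/4 + sqrt(2)*I*exp(I*pi/4)*sin(3*pi/16)*cos(3*pi/16)/4.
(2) The amplitude on |000> is sqrt(2)*sqrt(1/2 - sqrt(2)/4)*cos(3*pi/16)/4 + sqrt(6)*sqrt(1/2 - sqrt(2)/4)*cos(3*pi/16)/4 - sqrt(6)*I*sqrt(sqrt(2)/4 + 1/2)*exp(I*pi/4)*cos(3*pi/16)/4 + sqrt(2)*I*sqrt(sqrt(2)/4 + 1/2)*exp(I*pi/4)*cos(3*pi/16)/4.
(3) A full measurement returns |010> with probability -sqrt(6)*sin(3*pi/16)**2/8 + sin(3*pi/16)**2/2 - I*sqrt(1/2 - sqrt(2)/4)*sqrt(sqrt(2)/4 + 1/2)*exp(I*pi/4)*sin(3*pi/16)**2/4 + I*sqrt(1/2 - sqrt(2)/4)*sqrt(sqrt(2)/4 + 1/2)*exp(-I*pi/4)*sin(3*pi/16)**2/4.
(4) The probability of measuring |011> is sqrt(6)*sin(3*pi/16)**2/8 + sin(3*pi/16)**2/2 - I*sqrt(1/2 - sqrt(2)/4)*sqrt(sqrt(2)/4 + 1/2)*exp(-I*pi/4)*sin(3*pi/16)**2/4 + I*sqrt(1/2 - sqrt(2)/4)*sqrt(sqrt(2)/4 + 1/2)*exp(I*pi/4)*sin(3*pi/16)**2/4.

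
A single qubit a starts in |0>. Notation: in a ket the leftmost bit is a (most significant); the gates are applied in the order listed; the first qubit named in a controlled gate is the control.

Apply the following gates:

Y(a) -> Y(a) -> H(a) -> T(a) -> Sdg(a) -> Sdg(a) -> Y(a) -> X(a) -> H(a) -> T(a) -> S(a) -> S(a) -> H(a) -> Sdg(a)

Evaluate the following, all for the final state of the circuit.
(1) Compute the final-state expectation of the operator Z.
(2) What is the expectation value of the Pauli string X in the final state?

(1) The observable Z averages to -1/2.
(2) The observable X averages to -1/2.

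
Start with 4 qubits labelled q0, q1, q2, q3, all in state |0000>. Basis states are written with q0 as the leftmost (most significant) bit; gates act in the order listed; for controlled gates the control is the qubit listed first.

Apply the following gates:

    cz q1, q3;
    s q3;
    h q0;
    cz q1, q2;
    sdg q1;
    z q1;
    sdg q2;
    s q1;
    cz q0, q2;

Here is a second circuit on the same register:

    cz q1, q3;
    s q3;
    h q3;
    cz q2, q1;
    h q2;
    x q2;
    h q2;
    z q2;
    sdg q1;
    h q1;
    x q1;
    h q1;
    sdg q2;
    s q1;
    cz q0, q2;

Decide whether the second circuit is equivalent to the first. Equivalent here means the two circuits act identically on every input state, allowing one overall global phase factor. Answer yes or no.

No, they are not equivalent — no single phase factor reconciles the two unitaries.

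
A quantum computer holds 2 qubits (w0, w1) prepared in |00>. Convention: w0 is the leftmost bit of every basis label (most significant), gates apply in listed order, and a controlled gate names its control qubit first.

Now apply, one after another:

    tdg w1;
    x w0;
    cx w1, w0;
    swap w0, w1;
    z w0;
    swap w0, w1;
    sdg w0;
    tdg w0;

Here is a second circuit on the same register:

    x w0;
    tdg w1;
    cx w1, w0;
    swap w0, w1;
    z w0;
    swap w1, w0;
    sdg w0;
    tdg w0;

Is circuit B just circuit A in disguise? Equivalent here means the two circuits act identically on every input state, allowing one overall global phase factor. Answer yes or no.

Yes: on every input state the two circuits agree up to one overall phase factor.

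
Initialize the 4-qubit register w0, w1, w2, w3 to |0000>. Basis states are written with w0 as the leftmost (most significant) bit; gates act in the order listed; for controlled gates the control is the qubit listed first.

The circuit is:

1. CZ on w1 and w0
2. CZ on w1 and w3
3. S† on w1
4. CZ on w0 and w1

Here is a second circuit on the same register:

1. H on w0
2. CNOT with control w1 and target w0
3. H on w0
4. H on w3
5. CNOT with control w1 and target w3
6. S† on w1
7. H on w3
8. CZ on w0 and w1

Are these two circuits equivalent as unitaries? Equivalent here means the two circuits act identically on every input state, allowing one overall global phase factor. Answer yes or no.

Yes — the two circuits implement the same unitary up to a global phase.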